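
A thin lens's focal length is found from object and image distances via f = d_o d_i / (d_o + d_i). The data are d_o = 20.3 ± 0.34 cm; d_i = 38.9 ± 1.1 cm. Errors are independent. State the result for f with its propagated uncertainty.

13.3 ± 0.196 cm

∂f/∂d_o = (d_i/(d_o+d_i))² = 0.432;  ∂f/∂d_i = (d_o/(d_o+d_i))² = 0.118
δf = √((∂f/∂d_o · δd_o)² + (∂f/∂d_i · δd_i)²) = √(0.0216 + 0.0167) = 0.196 cm
f = 13.3 cm.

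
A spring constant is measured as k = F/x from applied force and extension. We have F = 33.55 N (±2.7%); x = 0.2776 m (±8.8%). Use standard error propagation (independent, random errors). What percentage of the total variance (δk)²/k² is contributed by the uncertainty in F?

(δk/k)² = (1·δF/F)² + (-1·δx/x)²
  F term: (1×0.0270)² = 0.000729
  x term: (-1×0.0880)² = 0.00774
Total = 0.00847. Share from F = 0.000729/0.00847 = 0.0860.

8.60%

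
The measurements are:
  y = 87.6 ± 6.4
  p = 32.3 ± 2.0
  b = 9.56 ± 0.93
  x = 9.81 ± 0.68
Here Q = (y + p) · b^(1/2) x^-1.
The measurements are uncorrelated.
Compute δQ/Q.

0.101

Let u = y + p = 120. δu = √(δy² + δp²) = √(41.0 + 4.00) = 6.71, so δu/u = 0.0559.
Q is then a monomial in u, b, x:
δQ/Q = √((δu/u)² + (½·δb/b)² + (-1·δx/x)²) = √(0.00313 + 0.00237 + 0.00480) = 0.101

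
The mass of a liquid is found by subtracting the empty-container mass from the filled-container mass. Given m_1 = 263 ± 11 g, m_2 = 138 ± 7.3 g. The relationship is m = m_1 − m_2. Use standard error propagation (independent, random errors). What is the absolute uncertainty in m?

m is a linear combination, so absolute uncertainties add in quadrature:
  (δm_1)² = 121;  (δm_2)² = 53.3
δm = √(174) = 13.2 g

13.2 g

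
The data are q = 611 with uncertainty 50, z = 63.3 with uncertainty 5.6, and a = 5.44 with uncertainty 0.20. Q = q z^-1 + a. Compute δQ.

1.18

Let p = q·z^-1 = 9.65. δp/p = √((1·δq/q)² + (-1·δz/z)²) = √(0.00670 + 0.00783) = 0.121, so δp = 1.16.
Q = p + a: δQ = √(δp² + δa²) = √(1.35 + 0.0400) = 1.18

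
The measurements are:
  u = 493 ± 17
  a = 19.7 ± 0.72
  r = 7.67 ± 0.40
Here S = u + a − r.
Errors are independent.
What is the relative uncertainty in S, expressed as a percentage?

For a sum/difference, combine absolute errors in quadrature:
  (δu)² = 289;  (δa)² = 0.518;  (δr)² = 0.160
δS = √(290) = 17.0
S = 505, so δS/S = 17.0/505 = 0.0337.

3.37%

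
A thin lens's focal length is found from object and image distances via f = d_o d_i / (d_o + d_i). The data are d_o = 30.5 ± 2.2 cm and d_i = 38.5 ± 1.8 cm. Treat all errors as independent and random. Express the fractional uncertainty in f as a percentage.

4.52%

∂f/∂d_o = (d_i/(d_o+d_i))² = 0.311;  ∂f/∂d_i = (d_o/(d_o+d_i))² = 0.195
δf = √((∂f/∂d_o · δd_o)² + (∂f/∂d_i · δd_i)²) = √(0.469 + 0.124) = 0.770 cm
f = 17.0 cm, so δf/f = 0.770/17.0 = 0.0452.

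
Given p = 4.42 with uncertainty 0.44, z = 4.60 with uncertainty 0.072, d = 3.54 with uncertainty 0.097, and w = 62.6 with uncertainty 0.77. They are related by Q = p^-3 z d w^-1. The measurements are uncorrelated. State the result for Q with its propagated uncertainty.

Q is a product of powers, so relative uncertainties combine in quadrature:
  (-3·δp/p)² = (-3×0.0995)² = 0.0892;  (1·δz/z)² = (1×0.0157)² = 0.000245;  (1·δd/d)² = (1×0.0274)² = 0.000751;  (-1·δw/w)² = (-1×0.0123)² = 0.000151
δQ/Q = √(0.0903) = 0.301
Q = 0.00301, so δQ = 0.301 × 0.00301 = 0.000905.

0.00301 ± 0.000905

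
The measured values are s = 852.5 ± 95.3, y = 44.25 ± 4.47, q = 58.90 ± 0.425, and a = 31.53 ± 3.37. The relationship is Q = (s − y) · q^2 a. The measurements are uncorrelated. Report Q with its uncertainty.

Let u = s − y = 808.2. δu = √(δs² + δy²) = √(9080 + 20.0) = 95.4, so δu/u = 0.118.
Q is then a monomial in u, q, a:
δQ/Q = √((δu/u)² + (2·δq/q)² + (1·δa/a)²) = √(0.0139 + 0.000208 + 0.0114) = 0.160
Q = 8.841e+07, so δQ = 0.160 × 8.841e+07 = 1.41e+07.

(8.841 ± 1.41) × 10^7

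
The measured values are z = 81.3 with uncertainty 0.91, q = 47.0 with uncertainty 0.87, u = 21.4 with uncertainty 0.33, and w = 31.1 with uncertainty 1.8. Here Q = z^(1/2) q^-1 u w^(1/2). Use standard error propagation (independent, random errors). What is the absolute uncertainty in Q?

0.872

Products/powers → add relative errors in quadrature, weighted by exponent:
  (½·δz/z)² = (0.5×0.0112)² = 3.13e-05;  (-1·δq/q)² = (-1×0.0185)² = 0.000343;  (1·δu/u)² = (1×0.0154)² = 0.000238;  (½·δw/w)² = (0.5×0.0579)² = 0.000837
δQ/Q = √(0.00145) = 0.0381
Q = 22.9, so δQ = 0.0381 × 22.9 = 0.872.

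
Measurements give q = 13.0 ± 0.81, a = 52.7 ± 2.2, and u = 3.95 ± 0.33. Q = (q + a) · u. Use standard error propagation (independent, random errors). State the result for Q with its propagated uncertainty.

Let w = q + a = 65.7. δw = √(δq² + δa²) = √(0.656 + 4.84) = 2.34, so δw/w = 0.0357.
Q is then a monomial in w, u:
δQ/Q = √((δw/w)² + (1·δu/u)²) = √(0.00127 + 0.00698) = 0.0908
Q = 260, so δQ = 0.0908 × 260 = 23.6.

260 ± 23.6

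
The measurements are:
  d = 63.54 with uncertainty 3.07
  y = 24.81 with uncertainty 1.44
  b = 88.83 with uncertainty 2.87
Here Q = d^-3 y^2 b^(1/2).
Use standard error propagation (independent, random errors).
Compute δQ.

0.00422

Products/powers → add relative errors in quadrature, weighted by exponent:
  (-3·δd/d)² = (-3×0.0483)² = 0.0210;  (2·δy/y)² = (2×0.0580)² = 0.0135;  (½·δb/b)² = (0.5×0.0323)² = 0.000261
δQ/Q = √(0.0347) = 0.186
Q = 0.02261, so δQ = 0.186 × 0.02261 = 0.00422.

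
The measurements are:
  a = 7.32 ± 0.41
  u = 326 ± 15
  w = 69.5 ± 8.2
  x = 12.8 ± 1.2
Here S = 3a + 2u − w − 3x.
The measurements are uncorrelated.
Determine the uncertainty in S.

31.3

Absolute uncertainties add in quadrature for a linear combination:
  (3·δa)² = 1.51;  (2·δu)² = 900;  (δw)² = 67.2;  (3·δx)² = 13.0
δS = √(982) = 31.3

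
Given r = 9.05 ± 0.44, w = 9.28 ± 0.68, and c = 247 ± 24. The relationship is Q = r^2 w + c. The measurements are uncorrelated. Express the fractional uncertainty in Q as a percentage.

9.49%

Let p = r^2·w = 760. δp/p = √((2·δr/r)² + (1·δw/w)²) = √(0.00946 + 0.00537) = 0.122, so δp = 92.5.
Q = p + c: δQ = √(δp² + δc²) = √(8560 + 576) = 95.6
Q = 1010, so δQ/Q = 95.6/1010 = 0.0949.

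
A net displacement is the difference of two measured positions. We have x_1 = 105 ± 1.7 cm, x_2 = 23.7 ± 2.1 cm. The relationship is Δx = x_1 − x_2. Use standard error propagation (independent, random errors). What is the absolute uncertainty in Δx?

For a sum/difference, combine absolute errors in quadrature:
  (δx_1)² = 2.89;  (δx_2)² = 4.41
δΔx = √(7.30) = 2.70 cm

2.70 cm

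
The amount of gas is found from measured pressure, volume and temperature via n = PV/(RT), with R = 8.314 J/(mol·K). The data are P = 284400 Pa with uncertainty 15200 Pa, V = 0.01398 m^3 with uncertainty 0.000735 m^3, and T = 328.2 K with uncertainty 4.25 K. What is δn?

0.111 mol

Since n is a product/quotient, work with relative uncertainties:
  (1·δP/P)² = (1×0.0534)² = 0.00286;  (1·δV/V)² = (1×0.0526)² = 0.00276;  (-1·δT/T)² = (-1×0.0129)² = 0.000168
δn/n = √(0.00579) = 0.0761
n = 1.457 mol, so δn = 0.0761 × 1.457 = 0.111 mol.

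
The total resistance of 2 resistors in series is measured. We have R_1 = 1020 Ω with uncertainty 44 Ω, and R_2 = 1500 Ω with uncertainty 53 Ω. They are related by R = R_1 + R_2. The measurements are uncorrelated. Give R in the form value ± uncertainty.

2520 ± 68.9 Ω

Each term contributes (cᵢ δxᵢ)² to (δR)²:
  (δR_1)² = 1940;  (δR_2)² = 2810
δR = √(4740) = 68.9 Ω
R = 2520 Ω.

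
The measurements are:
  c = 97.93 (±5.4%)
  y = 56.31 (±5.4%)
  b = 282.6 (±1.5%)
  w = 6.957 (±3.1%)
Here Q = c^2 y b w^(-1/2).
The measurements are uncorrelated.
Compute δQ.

7.1e+06

Q is a product of powers, so relative uncertainties combine in quadrature:
  (2·δc/c)² = (2×0.0540)² = 0.0117;  (1·δy/y)² = (1×0.0540)² = 0.00292;  (1·δb/b)² = (1×0.0150)² = 0.000225;  (−½·δw/w)² = (-0.5×0.0310)² = 0.000240
δQ/Q = √(0.0150) = 0.123
Q = 5.786e+07, so δQ = 0.123 × 5.786e+07 = 7.1e+06.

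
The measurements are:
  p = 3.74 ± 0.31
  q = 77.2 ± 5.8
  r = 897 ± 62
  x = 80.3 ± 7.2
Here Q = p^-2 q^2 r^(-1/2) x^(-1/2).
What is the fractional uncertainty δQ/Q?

0.231

Relative error in a monomial: (δQ/Q)² = Σ (nᵢ · δxᵢ/xᵢ)².
  (-2·δp/p)² = (-2×0.0829)² = 0.0275;  (2·δq/q)² = (2×0.0751)² = 0.0226;  (−½·δr/r)² = (-0.5×0.0691)² = 0.00119;  (−½·δx/x)² = (-0.5×0.0897)² = 0.00201
δQ/Q = √(0.0533) = 0.231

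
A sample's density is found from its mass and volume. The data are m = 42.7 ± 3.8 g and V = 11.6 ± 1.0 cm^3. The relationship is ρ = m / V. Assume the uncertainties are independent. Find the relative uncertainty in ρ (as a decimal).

Relative error in a monomial: (δρ/ρ)² = Σ (nᵢ · δxᵢ/xᵢ)².
  (1·δm/m)² = (1×0.0890)² = 0.00792;  (-1·δV/V)² = (-1×0.0862)² = 0.00743
δρ/ρ = √(0.0154) = 0.124

0.124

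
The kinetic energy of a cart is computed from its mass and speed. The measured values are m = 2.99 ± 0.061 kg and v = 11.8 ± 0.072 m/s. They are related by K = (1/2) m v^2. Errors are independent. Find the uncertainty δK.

Relative error in a monomial: (δK/K)² = Σ (nᵢ · δxᵢ/xᵢ)².
  (1·δm/m)² = (1×0.0204)² = 0.000416;  (2·δv/v)² = (2×0.00610)² = 0.000149
δK/K = √(0.000565) = 0.0238
K = 208 J, so δK = 0.0238 × 208 = 4.95 J.

4.95 J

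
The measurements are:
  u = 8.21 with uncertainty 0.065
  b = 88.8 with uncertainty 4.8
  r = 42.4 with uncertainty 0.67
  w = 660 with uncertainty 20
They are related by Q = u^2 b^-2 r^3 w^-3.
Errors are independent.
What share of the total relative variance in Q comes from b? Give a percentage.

(δQ/Q)² = (2·δu/u)² + (-2·δb/b)² + (3·δr/r)² + (-3·δw/w)²
  u term: (2×0.00792)² = 0.000251
  b term: (-2×0.0541)² = 0.0117
  r term: (3×0.0158)² = 0.00225
  w term: (-3×0.0303)² = 0.00826
Total = 0.0224. Share from b = 0.0117/0.0224 = 0.521.

52.1%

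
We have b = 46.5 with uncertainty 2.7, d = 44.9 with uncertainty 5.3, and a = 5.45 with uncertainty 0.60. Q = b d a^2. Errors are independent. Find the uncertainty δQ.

Products/powers → add relative errors in quadrature, weighted by exponent:
  (1·δb/b)² = (1×0.0581)² = 0.00337;  (1·δd/d)² = (1×0.118)² = 0.0139;  (2·δa/a)² = (2×0.110)² = 0.0485
δQ/Q = √(0.0658) = 0.256
Q = 62000, so δQ = 0.256 × 62000 = 15900.

15900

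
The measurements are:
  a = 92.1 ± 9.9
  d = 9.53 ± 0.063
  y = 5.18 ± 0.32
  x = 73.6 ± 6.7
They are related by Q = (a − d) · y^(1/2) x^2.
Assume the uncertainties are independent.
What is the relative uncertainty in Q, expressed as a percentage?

22.0%

Let u = a − d = 82.6. δu = √(δa² + δd²) = √(98.0 + 0.00397) = 9.90, so δu/u = 0.120.
Q is then a monomial in u, y, x:
δQ/Q = √((δu/u)² + (½·δy/y)² + (2·δx/x)²) = √(0.0144 + 0.000954 + 0.0331) = 0.220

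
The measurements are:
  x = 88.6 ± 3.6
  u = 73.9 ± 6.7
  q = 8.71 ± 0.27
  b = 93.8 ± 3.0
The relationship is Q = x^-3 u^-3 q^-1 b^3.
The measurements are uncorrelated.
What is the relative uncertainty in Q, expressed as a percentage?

31.5%

Relative error in a monomial: (δQ/Q)² = Σ (nᵢ · δxᵢ/xᵢ)².
  (-3·δx/x)² = (-3×0.0406)² = 0.0149;  (-3·δu/u)² = (-3×0.0907)² = 0.0740;  (-1·δq/q)² = (-1×0.0310)² = 0.000961;  (3·δb/b)² = (3×0.0320)² = 0.00921
δQ/Q = √(0.0990) = 0.315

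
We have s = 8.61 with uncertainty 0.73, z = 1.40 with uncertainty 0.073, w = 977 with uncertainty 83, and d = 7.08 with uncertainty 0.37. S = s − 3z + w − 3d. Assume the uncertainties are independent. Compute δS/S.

0.0865

Sums and differences: (δS)² = Σ (cᵢ δxᵢ)².
  (δs)² = 0.533;  (3·δz)² = 0.0480;  (δw)² = 6890;  (3·δd)² = 1.23
δS = √(6890) = 83.0
S = 960, so δS/S = 83.0/960 = 0.0865.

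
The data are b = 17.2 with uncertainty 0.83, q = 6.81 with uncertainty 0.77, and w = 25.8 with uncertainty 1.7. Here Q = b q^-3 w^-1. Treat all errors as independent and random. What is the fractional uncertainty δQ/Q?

Q is a product of powers, so relative uncertainties combine in quadrature:
  (1·δb/b)² = (1×0.0483)² = 0.00233;  (-3·δq/q)² = (-3×0.113)² = 0.115;  (-1·δw/w)² = (-1×0.0659)² = 0.00434
δQ/Q = √(0.122) = 0.349

0.349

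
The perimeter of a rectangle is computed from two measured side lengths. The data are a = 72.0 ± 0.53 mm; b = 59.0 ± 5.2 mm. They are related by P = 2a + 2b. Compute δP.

P is a linear combination, so absolute uncertainties add in quadrature:
  (2·δa)² = 1.12;  (2·δb)² = 108
δP = √(109) = 10.5 mm

10.5 mm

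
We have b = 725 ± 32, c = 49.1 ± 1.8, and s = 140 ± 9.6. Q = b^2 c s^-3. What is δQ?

2.13

Products/powers → add relative errors in quadrature, weighted by exponent:
  (2·δb/b)² = (2×0.0441)² = 0.00779;  (1·δc/c)² = (1×0.0367)² = 0.00134;  (-3·δs/s)² = (-3×0.0686)² = 0.0423
δQ/Q = √(0.0515) = 0.227
Q = 9.41, so δQ = 0.227 × 9.41 = 2.13.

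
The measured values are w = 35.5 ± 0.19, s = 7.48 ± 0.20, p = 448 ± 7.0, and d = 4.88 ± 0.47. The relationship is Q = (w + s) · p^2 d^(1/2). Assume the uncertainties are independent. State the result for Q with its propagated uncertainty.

(1.91 ± 0.110) × 10^7

Let u = w + s = 43.0. δu = √(δw² + δs²) = √(0.0361 + 0.0400) = 0.276, so δu/u = 0.00642.
Q is then a monomial in u, p, d:
δQ/Q = √((δu/u)² + (2·δp/p)² + (½·δd/d)²) = √(4.12e-05 + 0.000977 + 0.00232) = 0.0578
Q = 1.91e+07, so δQ = 0.0578 × 1.91e+07 = 1.1e+06.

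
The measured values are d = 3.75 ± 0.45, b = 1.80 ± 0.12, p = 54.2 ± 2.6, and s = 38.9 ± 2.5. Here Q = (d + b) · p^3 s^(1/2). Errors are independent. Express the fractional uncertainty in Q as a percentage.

Let u = d + b = 5.55. δu = √(δd² + δb²) = √(0.203 + 0.0144) = 0.466, so δu/u = 0.0839.
Q is then a monomial in u, p, s:
δQ/Q = √((δu/u)² + (3·δp/p)² + (½·δs/s)²) = √(0.00704 + 0.0207 + 0.00103) = 0.170

17.0%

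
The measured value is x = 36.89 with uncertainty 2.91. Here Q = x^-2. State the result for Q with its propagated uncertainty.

Q ∝ x^-2, so δQ/Q = |-2| · δx/x = 2 × 0.0789 = 0.158.
Q = 0.0007348, so δQ = 0.158 × 0.0007348 = 0.000116.

0.0007348 ± 0.000116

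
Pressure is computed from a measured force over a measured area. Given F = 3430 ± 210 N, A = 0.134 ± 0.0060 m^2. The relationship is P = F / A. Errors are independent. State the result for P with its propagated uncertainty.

For a monomial P ∝ F, A^-1, fractional errors add in quadrature:
  (1·δF/F)² = (1×0.0612)² = 0.00375;  (-1·δA/A)² = (-1×0.0448)² = 0.00200
δP/P = √(0.00575) = 0.0759
P = 25600 Pa, so δP = 0.0759 × 25600 = 1940 Pa.

25600 ± 1940 Pa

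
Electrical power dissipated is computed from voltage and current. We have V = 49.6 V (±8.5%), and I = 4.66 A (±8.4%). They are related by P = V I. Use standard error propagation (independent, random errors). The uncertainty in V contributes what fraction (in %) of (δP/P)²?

(δP/P)² = (1·δV/V)² + (1·δI/I)²
  V term: (1×0.0850)² = 0.00723
  I term: (1×0.0840)² = 0.00706
Total = 0.0143. Share from V = 0.00723/0.0143 = 0.506.

50.6%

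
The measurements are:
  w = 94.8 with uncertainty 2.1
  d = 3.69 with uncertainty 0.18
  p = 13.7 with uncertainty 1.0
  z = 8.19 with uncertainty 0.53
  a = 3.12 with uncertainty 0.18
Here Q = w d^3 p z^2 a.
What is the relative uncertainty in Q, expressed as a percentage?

21.8%

Each factor contributes (exponent × relative error)² to (δQ/Q)²:
  (1·δw/w)² = (1×0.0222)² = 0.000491;  (3·δd/d)² = (3×0.0488)² = 0.0214;  (1·δp/p)² = (1×0.0730)² = 0.00533;  (2·δz/z)² = (2×0.0647)² = 0.0168;  (1·δa/a)² = (1×0.0577)² = 0.00333
δQ/Q = √(0.0473) = 0.218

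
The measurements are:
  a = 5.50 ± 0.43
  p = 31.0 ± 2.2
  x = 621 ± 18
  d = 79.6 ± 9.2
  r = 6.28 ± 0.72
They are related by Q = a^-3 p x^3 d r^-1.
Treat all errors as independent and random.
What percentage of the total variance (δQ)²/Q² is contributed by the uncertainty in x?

(δQ/Q)² = (-3·δa/a)² + (1·δp/p)² + (3·δx/x)² + (1·δd/d)² + (-1·δr/r)²
  a term: (-3×0.0782)² = 0.0550
  p term: (1×0.0710)² = 0.00504
  x term: (3×0.0290)² = 0.00756
  d term: (1×0.116)² = 0.0134
  r term: (-1×0.115)² = 0.0131
Total = 0.0941. Share from x = 0.00756/0.0941 = 0.0803.

8.03%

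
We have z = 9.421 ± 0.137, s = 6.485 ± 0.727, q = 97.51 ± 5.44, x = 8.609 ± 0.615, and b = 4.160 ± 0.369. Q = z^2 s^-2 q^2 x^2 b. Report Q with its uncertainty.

(6.187 ± 1.88) × 10^6

Each factor contributes (exponent × relative error)² to (δQ/Q)²:
  (2·δz/z)² = (2×0.0145)² = 0.000846;  (-2·δs/s)² = (-2×0.112)² = 0.0503;  (2·δq/q)² = (2×0.0558)² = 0.0124;  (2·δx/x)² = (2×0.0714)² = 0.0204;  (1·δb/b)² = (1×0.0887)² = 0.00787
δQ/Q = √(0.0918) = 0.303
Q = 6.187e+06, so δQ = 0.303 × 6.187e+06 = 1.88e+06.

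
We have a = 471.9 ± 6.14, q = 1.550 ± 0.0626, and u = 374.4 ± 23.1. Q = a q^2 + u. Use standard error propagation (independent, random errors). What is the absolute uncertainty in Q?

95.6

Let p = a·q^2 = 1134. δp/p = √((1·δa/a)² + (2·δq/q)²) = √(0.000169 + 0.00652) = 0.0818, so δp = 92.8.
Q = p + u: δQ = √(δp² + δu²) = √(8600 + 534) = 95.6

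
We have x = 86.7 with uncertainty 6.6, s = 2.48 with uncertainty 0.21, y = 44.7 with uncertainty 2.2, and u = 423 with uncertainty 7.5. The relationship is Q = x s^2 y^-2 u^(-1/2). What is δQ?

0.00273

Products/powers → add relative errors in quadrature, weighted by exponent:
  (1·δx/x)² = (1×0.0761)² = 0.00579;  (2·δs/s)² = (2×0.0847)² = 0.0287;  (-2·δy/y)² = (-2×0.0492)² = 0.00969;  (−½·δu/u)² = (-0.5×0.0177)² = 7.86e-05
δQ/Q = √(0.0442) = 0.210
Q = 0.0130, so δQ = 0.210 × 0.0130 = 0.00273.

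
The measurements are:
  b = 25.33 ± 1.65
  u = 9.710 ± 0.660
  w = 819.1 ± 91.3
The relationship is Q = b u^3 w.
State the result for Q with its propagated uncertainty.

For a monomial Q ∝ b, u^3, w, fractional errors add in quadrature:
  (1·δb/b)² = (1×0.0651)² = 0.00424;  (3·δu/u)² = (3×0.0680)² = 0.0416;  (1·δw/w)² = (1×0.111)² = 0.0124
δQ/Q = √(0.0582) = 0.241
Q = 1.899e+07, so δQ = 0.241 × 1.899e+07 = 4.58e+06.

(1.899 ± 0.458) × 10^7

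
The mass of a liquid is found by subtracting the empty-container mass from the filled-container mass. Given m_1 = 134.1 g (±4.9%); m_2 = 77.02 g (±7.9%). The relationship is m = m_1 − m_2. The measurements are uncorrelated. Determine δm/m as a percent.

Sums and differences: (δm)² = Σ (cᵢ δxᵢ)².
  (δm_1)² = 43.2;  (δm_2)² = 37.0
δm = √(80.2) = 8.96 g
m = 57.08 g, so δm/m = 8.96/57.08 = 0.157.

15.7%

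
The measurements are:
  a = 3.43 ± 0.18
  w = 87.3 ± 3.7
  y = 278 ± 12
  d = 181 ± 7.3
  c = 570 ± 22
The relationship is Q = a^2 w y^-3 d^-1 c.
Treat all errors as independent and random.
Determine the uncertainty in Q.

Q is a product of powers, so relative uncertainties combine in quadrature:
  (2·δa/a)² = (2×0.0525)² = 0.0110;  (1·δw/w)² = (1×0.0424)² = 0.00180;  (-3·δy/y)² = (-3×0.0432)² = 0.0168;  (-1·δd/d)² = (-1×0.0403)² = 0.00163;  (1·δc/c)² = (1×0.0386)² = 0.00149
δQ/Q = √(0.0327) = 0.181
Q = 0.000151, so δQ = 0.181 × 0.000151 = 2.72e-05.

2.72e-05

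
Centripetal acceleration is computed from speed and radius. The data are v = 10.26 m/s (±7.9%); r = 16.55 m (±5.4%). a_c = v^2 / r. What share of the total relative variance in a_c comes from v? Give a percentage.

89.5%

(δa_c/a_c)² = (2·δv/v)² + (-1·δr/r)²
  v term: (2×0.0790)² = 0.0250
  r term: (-1×0.0540)² = 0.00292
Total = 0.0279. Share from v = 0.0250/0.0279 = 0.895.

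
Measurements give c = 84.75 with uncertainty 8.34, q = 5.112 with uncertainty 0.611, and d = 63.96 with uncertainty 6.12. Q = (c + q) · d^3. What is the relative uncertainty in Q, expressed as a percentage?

30.2%

Let u = c + q = 89.86. δu = √(δc² + δq²) = √(69.6 + 0.373) = 8.36, so δu/u = 0.0931.
Q is then a monomial in u, d:
δQ/Q = √((δu/u)² + (3·δd/d)²) = √(0.00866 + 0.0824) = 0.302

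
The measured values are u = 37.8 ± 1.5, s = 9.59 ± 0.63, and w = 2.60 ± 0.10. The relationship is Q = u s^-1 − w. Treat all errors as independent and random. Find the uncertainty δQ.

0.319

Let p = u·s^-1 = 3.94. δp/p = √((1·δu/u)² + (-1·δs/s)²) = √(0.00157 + 0.00432) = 0.0767, so δp = 0.303.
Q = p − w: δQ = √(δp² + δw²) = √(0.0915 + 0.0100) = 0.319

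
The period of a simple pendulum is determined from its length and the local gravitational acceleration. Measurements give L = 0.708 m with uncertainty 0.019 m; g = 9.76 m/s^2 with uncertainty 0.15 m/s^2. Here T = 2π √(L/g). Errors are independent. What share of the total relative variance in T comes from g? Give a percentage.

(δT/T)² = (½·δL/L)² + (−½·δg/g)²
  L term: (0.5×0.0268)² = 0.000180
  g term: (-0.5×0.0154)² = 5.91e-05
Total = 0.000239. Share from g = 5.91e-05/0.000239 = 0.247.

24.7%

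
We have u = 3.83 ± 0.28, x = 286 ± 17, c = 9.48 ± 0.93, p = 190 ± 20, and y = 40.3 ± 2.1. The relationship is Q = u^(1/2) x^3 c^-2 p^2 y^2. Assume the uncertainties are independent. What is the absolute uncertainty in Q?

Since Q is a product/quotient, work with relative uncertainties:
  (½·δu/u)² = (0.5×0.0731)² = 0.00134;  (3·δx/x)² = (3×0.0594)² = 0.0318;  (-2·δc/c)² = (-2×0.0981)² = 0.0385;  (2·δp/p)² = (2×0.105)² = 0.0443;  (2·δy/y)² = (2×0.0521)² = 0.0109
δQ/Q = √(0.127) = 0.356
Q = 2.99e+13, so δQ = 0.356 × 2.99e+13 = 1.06e+13.

1.06e+13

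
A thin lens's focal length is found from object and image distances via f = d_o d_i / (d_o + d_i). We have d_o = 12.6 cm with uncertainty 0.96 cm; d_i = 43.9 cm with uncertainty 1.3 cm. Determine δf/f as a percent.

5.96%

∂f/∂d_o = (d_i/(d_o+d_i))² = 0.604;  ∂f/∂d_i = (d_o/(d_o+d_i))² = 0.0497
δf = √((∂f/∂d_o · δd_o)² + (∂f/∂d_i · δd_i)²) = √(0.336 + 0.00418) = 0.583 cm
f = 9.79 cm, so δf/f = 0.583/9.79 = 0.0596.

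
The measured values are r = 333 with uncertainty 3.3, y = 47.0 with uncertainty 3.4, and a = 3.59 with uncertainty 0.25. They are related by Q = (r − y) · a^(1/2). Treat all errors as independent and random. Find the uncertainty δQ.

Let u = r − y = 286. δu = √(δr² + δy²) = √(10.9 + 11.6) = 4.74, so δu/u = 0.0166.
Q is then a monomial in u, a:
δQ/Q = √((δu/u)² + (½·δa/a)²) = √(0.000274 + 0.00121) = 0.0386
Q = 542, so δQ = 0.0386 × 542 = 20.9.

20.9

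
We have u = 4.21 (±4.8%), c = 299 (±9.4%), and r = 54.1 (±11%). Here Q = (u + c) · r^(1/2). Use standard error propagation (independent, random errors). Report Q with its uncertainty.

Let w = u + c = 303. δw = √(δu² + δc²) = √(0.0408 + 790) = 28.1, so δw/w = 0.0927.
Q is then a monomial in w, r:
δQ/Q = √((δw/w)² + (½·δr/r)²) = √(0.00859 + 0.00302) = 0.108
Q = 2230, so δQ = 0.108 × 2230 = 240.

2230 ± 240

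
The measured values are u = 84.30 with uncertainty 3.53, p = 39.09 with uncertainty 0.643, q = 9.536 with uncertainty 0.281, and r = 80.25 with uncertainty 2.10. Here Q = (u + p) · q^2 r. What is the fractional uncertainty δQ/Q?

Let w = u + p = 123.4. δw = √(δu² + δp²) = √(12.5 + 0.413) = 3.59, so δw/w = 0.0291.
Q is then a monomial in w, q, r:
δQ/Q = √((δw/w)² + (2·δq/q)² + (1·δr/r)²) = √(0.000846 + 0.00347 + 0.000685) = 0.0707

0.0707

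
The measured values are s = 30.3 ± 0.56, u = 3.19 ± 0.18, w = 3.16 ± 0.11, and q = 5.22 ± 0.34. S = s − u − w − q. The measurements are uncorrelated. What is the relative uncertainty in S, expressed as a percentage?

3.67%

Sums and differences: (δS)² = Σ (cᵢ δxᵢ)².
  (δs)² = 0.314;  (δu)² = 0.0324;  (δw)² = 0.0121;  (δq)² = 0.116
δS = √(0.474) = 0.688
S = 18.7, so δS/S = 0.688/18.7 = 0.0367.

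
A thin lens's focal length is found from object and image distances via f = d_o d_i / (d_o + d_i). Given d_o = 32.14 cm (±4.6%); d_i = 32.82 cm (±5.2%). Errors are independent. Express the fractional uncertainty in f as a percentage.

3.47%

∂f/∂d_o = (d_i/(d_o+d_i))² = 0.255;  ∂f/∂d_i = (d_o/(d_o+d_i))² = 0.245
δf = √((∂f/∂d_o · δd_o)² + (∂f/∂d_i · δd_i)²) = √(0.142 + 0.175) = 0.563 cm
f = 16.24 cm, so δf/f = 0.563/16.24 = 0.0347.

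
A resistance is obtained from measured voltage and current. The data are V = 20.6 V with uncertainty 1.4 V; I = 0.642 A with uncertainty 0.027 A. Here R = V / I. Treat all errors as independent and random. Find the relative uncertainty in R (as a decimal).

Products/powers → add relative errors in quadrature, weighted by exponent:
  (1·δV/V)² = (1×0.0680)² = 0.00462;  (-1·δI/I)² = (-1×0.0421)² = 0.00177
δR/R = √(0.00639) = 0.0799

0.0799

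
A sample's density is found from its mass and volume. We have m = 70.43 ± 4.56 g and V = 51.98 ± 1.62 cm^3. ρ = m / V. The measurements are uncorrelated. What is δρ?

0.0974 g/cm^3

Relative error in a monomial: (δρ/ρ)² = Σ (nᵢ · δxᵢ/xᵢ)².
  (1·δm/m)² = (1×0.0647)² = 0.00419;  (-1·δV/V)² = (-1×0.0312)² = 0.000971
δρ/ρ = √(0.00516) = 0.0719
ρ = 1.355 g/cm^3, so δρ = 0.0719 × 1.355 = 0.0974 g/cm^3.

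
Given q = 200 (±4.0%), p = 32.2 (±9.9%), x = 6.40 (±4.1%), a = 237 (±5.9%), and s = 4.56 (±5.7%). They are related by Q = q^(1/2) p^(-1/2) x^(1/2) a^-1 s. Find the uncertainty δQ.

Q is a product of powers, so relative uncertainties combine in quadrature:
  (½·δq/q)² = (0.5×0.0400)² = 0.000400;  (−½·δp/p)² = (-0.5×0.0990)² = 0.00245;  (½·δx/x)² = (0.5×0.0410)² = 0.000420;  (-1·δa/a)² = (-1×0.0590)² = 0.00348;  (1·δs/s)² = (1×0.0570)² = 0.00325
δQ/Q = √(0.0100) = 0.100
Q = 0.121, so δQ = 0.100 × 0.121 = 0.0121.

0.0121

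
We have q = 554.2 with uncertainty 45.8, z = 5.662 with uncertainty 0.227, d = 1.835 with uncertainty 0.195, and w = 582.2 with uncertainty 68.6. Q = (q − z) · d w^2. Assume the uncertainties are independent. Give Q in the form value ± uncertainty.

Let u = q − z = 548.5. δu = √(δq² + δz²) = √(2100 + 0.0515) = 45.8, so δu/u = 0.0835.
Q is then a monomial in u, d, w:
δQ/Q = √((δu/u)² + (1·δd/d)² + (2·δw/w)²) = √(0.00697 + 0.0113 + 0.0555) = 0.272
Q = 3.412e+08, so δQ = 0.272 × 3.412e+08 = 9.27e+07.

(3.412 ± 0.927) × 10^8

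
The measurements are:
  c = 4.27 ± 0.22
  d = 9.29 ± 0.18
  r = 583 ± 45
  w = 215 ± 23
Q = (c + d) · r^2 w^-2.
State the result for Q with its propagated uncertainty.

Let u = c + d = 13.6. δu = √(δc² + δd²) = √(0.0484 + 0.0324) = 0.284, so δu/u = 0.0210.
Q is then a monomial in u, r, w:
δQ/Q = √((δu/u)² + (2·δr/r)² + (-2·δw/w)²) = √(0.000439 + 0.0238 + 0.0458) = 0.265
Q = 99.7, so δQ = 0.265 × 99.7 = 26.4.

99.7 ± 26.4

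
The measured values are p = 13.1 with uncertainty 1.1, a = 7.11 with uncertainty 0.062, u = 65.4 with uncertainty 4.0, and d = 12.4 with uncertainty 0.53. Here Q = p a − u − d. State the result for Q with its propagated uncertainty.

Let w = p·a = 93.1. δw/w = √((1·δp/p)² + (1·δa/a)²) = √(0.00705 + 7.6e-05) = 0.0844, so δw = 7.86.
Q = w − u − d: δQ = √(δw² + δu² + δd²) = √(61.8 + 16.0 + 0.281) = 8.84
Q = 15.3.

15.3 ± 8.84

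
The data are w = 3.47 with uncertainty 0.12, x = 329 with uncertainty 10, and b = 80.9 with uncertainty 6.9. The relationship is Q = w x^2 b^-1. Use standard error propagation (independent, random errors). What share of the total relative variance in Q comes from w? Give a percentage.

(δQ/Q)² = (1·δw/w)² + (2·δx/x)² + (-1·δb/b)²
  w term: (1×0.0346)² = 0.00120
  x term: (2×0.0304)² = 0.00370
  b term: (-1×0.0853)² = 0.00727
Total = 0.0122. Share from w = 0.00120/0.0122 = 0.0983.

9.83%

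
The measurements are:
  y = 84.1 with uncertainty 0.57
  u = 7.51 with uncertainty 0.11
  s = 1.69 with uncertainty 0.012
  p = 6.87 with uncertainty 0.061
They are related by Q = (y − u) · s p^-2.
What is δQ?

Let w = y − u = 76.6. δw = √(δy² + δu²) = √(0.325 + 0.0121) = 0.581, so δw/w = 0.00758.
Q is then a monomial in w, s, p:
δQ/Q = √((δw/w)² + (1·δs/s)² + (-2·δp/p)²) = √(5.74e-05 + 5.04e-05 + 0.000315) = 0.0206
Q = 2.74, so δQ = 0.0206 × 2.74 = 0.0564.

0.0564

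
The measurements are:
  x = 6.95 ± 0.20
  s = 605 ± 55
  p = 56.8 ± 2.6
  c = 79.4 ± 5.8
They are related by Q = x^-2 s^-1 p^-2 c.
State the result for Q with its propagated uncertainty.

Each factor contributes (exponent × relative error)² to (δQ/Q)²:
  (-2·δx/x)² = (-2×0.0288)² = 0.00331;  (-1·δs/s)² = (-1×0.0909)² = 0.00826;  (-2·δp/p)² = (-2×0.0458)² = 0.00838;  (1·δc/c)² = (1×0.0730)² = 0.00534
δQ/Q = √(0.0253) = 0.159
Q = 8.42e-07, so δQ = 0.159 × 8.42e-07 = 1.34e-07.

(8.42 ± 1.34) × 10^-7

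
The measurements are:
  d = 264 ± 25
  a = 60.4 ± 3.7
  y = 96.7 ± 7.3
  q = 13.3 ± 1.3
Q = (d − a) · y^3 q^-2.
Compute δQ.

3.37e+05

Let u = d − a = 204. δu = √(δd² + δa²) = √(625 + 13.7) = 25.3, so δu/u = 0.124.
Q is then a monomial in u, y, q:
δQ/Q = √((δu/u)² + (3·δy/y)² + (-2·δq/q)²) = √(0.0154 + 0.0513 + 0.0382) = 0.324
Q = 1.04e+06, so δQ = 0.324 × 1.04e+06 = 3.37e+05.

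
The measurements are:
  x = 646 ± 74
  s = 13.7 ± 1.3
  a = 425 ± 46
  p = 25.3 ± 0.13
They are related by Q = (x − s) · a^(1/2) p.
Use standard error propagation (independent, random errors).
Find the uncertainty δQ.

Let u = x − s = 632. δu = √(δx² + δs²) = √(5480 + 1.69) = 74.0, so δu/u = 0.117.
Q is then a monomial in u, a, p:
δQ/Q = √((δu/u)² + (½·δa/a)² + (1·δp/p)²) = √(0.0137 + 0.00293 + 2.64e-05) = 0.129
Q = 3.3e+05, so δQ = 0.129 × 3.3e+05 = 42600.

42600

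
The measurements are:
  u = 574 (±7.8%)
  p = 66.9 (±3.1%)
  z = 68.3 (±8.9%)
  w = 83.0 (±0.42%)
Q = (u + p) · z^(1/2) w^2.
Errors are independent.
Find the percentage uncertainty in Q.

8.33%

Let h = u + p = 641. δh = √(δu² + δp²) = √(2000 + 4.30) = 44.8, so δh/h = 0.0699.
Q is then a monomial in h, z, w:
δQ/Q = √((δh/h)² + (½·δz/z)² + (2·δw/w)²) = √(0.00489 + 0.00198 + 7.06e-05) = 0.0833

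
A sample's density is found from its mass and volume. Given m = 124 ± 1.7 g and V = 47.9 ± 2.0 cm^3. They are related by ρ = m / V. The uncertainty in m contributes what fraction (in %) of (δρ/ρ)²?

9.73%

(δρ/ρ)² = (1·δm/m)² + (-1·δV/V)²
  m term: (1×0.0137)² = 0.000188
  V term: (-1×0.0418)² = 0.00174
Total = 0.00193. Share from m = 0.000188/0.00193 = 0.0973.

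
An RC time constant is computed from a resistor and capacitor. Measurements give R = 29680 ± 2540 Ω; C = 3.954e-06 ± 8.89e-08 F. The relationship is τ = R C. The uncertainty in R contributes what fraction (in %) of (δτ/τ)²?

(δτ/τ)² = (1·δR/R)² + (1·δC/C)²
  R term: (1×0.0856)² = 0.00732
  C term: (1×0.0225)² = 0.000506
Total = 0.00783. Share from R = 0.00732/0.00783 = 0.935.

93.5%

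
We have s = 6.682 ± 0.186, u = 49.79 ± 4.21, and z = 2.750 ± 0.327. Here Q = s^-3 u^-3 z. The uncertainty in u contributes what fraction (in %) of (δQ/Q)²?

(δQ/Q)² = (-3·δs/s)² + (-3·δu/u)² + (1·δz/z)²
  s term: (-3×0.0278)² = 0.00697
  u term: (-3×0.0846)² = 0.0643
  z term: (1×0.119)² = 0.0141
Total = 0.0855. Share from u = 0.0643/0.0855 = 0.753.

75.3%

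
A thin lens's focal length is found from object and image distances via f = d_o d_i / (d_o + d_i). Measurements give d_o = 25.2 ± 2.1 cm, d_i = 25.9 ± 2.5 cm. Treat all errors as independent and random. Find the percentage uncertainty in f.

6.36%

∂f/∂d_o = (d_i/(d_o+d_i))² = 0.257;  ∂f/∂d_i = (d_o/(d_o+d_i))² = 0.243
δf = √((∂f/∂d_o · δd_o)² + (∂f/∂d_i · δd_i)²) = √(0.291 + 0.370) = 0.813 cm
f = 12.8 cm, so δf/f = 0.813/12.8 = 0.0636.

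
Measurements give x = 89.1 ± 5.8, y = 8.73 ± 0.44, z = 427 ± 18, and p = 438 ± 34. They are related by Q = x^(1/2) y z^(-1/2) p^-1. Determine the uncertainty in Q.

0.000914

Products/powers → add relative errors in quadrature, weighted by exponent:
  (½·δx/x)² = (0.5×0.0651)² = 0.00106;  (1·δy/y)² = (1×0.0504)² = 0.00254;  (−½·δz/z)² = (-0.5×0.0422)² = 0.000444;  (-1·δp/p)² = (-1×0.0776)² = 0.00603
δQ/Q = √(0.0101) = 0.100
Q = 0.00910, so δQ = 0.100 × 0.00910 = 0.000914.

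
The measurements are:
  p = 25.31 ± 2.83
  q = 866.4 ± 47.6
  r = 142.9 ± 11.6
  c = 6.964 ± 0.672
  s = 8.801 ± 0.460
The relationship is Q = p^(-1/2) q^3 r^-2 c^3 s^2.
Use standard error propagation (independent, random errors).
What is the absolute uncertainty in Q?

6.44e+07

Relative error in a monomial: (δQ/Q)² = Σ (nᵢ · δxᵢ/xᵢ)².
  (−½·δp/p)² = (-0.5×0.112)² = 0.00313;  (3·δq/q)² = (3×0.0549)² = 0.0272;  (-2·δr/r)² = (-2×0.0812)² = 0.0264;  (3·δc/c)² = (3×0.0965)² = 0.0838;  (2·δs/s)² = (2×0.0523)² = 0.0109
δQ/Q = √(0.151) = 0.389
Q = 1.656e+08, so δQ = 0.389 × 1.656e+08 = 6.44e+07.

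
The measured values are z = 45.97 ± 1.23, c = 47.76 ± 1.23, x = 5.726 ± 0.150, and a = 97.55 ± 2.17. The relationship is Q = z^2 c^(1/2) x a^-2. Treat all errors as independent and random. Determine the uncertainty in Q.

Q is a product of powers, so relative uncertainties combine in quadrature:
  (2·δz/z)² = (2×0.0268)² = 0.00286;  (½·δc/c)² = (0.5×0.0258)² = 0.000166;  (1·δx/x)² = (1×0.0262)² = 0.000686;  (-2·δa/a)² = (-2×0.0222)² = 0.00198
δQ/Q = √(0.00570) = 0.0755
Q = 8.788, so δQ = 0.0755 × 8.788 = 0.663.

0.663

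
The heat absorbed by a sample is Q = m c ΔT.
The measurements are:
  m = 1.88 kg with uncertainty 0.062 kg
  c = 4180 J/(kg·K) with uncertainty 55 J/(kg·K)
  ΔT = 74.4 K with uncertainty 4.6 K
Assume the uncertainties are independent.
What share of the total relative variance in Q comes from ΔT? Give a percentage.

(δQ/Q)² = (1·δm/m)² + (1·δc/c)² + (1·δΔT/ΔT)²
  m term: (1×0.0330)² = 0.00109
  c term: (1×0.0132)² = 0.000173
  ΔT term: (1×0.0618)² = 0.00382
Total = 0.00508. Share from ΔT = 0.00382/0.00508 = 0.752.

75.2%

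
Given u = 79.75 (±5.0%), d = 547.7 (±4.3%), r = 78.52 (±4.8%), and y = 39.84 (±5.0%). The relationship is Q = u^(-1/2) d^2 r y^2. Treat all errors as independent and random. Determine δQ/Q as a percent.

14.3%

For a monomial Q ∝ u^(-1/2), d^2, r, y^2, fractional errors add in quadrature:
  (−½·δu/u)² = (-0.5×0.0500)² = 0.000625;  (2·δd/d)² = (2×0.0430)² = 0.00740;  (1·δr/r)² = (1×0.0480)² = 0.00230;  (2·δy/y)² = (2×0.0500)² = 0.0100
δQ/Q = √(0.0203) = 0.143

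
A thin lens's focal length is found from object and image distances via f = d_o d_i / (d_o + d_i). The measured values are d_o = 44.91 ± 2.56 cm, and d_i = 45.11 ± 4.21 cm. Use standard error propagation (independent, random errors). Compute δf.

1.23 cm

∂f/∂d_o = (d_i/(d_o+d_i))² = 0.251;  ∂f/∂d_i = (d_o/(d_o+d_i))² = 0.249
δf = √((∂f/∂d_o · δd_o)² + (∂f/∂d_i · δd_i)²) = √(0.413 + 1.10) = 1.23 cm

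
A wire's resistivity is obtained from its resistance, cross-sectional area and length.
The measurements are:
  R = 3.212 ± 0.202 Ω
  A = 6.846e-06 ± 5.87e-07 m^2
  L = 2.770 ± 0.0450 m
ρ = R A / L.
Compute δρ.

Relative error in a monomial: (δρ/ρ)² = Σ (nᵢ · δxᵢ/xᵢ)².
  (1·δR/R)² = (1×0.0629)² = 0.00396;  (1·δA/A)² = (1×0.0857)² = 0.00735;  (-1·δL/L)² = (-1×0.0162)² = 0.000264
δρ/ρ = √(0.0116) = 0.108
ρ = 7.938e-06 Ω·m, so δρ = 0.108 × 7.938e-06 = 8.54e-07 Ω·m.

8.54e-07 Ω·m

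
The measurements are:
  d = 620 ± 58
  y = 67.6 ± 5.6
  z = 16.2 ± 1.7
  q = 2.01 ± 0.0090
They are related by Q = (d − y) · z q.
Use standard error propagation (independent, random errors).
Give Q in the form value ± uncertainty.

Let u = d − y = 552. δu = √(δd² + δy²) = √(3360 + 31.4) = 58.3, so δu/u = 0.105.
Q is then a monomial in u, z, q:
δQ/Q = √((δu/u)² + (1·δz/z)² + (1·δq/q)²) = √(0.0111 + 0.0110 + 2e-05) = 0.149
Q = 18000, so δQ = 0.149 × 18000 = 2680.

18000 ± 2680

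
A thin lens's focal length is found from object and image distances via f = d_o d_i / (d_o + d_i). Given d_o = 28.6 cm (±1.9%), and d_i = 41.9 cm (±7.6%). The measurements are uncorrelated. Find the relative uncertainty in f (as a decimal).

0.0328

∂f/∂d_o = (d_i/(d_o+d_i))² = 0.353;  ∂f/∂d_i = (d_o/(d_o+d_i))² = 0.165
δf = √((∂f/∂d_o · δd_o)² + (∂f/∂d_i · δd_i)²) = √(0.0368 + 0.275) = 0.558 cm
f = 17.0 cm, so δf/f = 0.558/17.0 = 0.0328.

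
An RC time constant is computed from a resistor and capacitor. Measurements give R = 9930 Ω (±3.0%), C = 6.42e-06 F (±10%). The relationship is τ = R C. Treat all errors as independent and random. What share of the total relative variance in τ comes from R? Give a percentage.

(δτ/τ)² = (1·δR/R)² + (1·δC/C)²
  R term: (1×0.0300)² = 0.000900
  C term: (1×0.100)² = 0.0100
Total = 0.0109. Share from R = 0.000900/0.0109 = 0.0826.

8.26%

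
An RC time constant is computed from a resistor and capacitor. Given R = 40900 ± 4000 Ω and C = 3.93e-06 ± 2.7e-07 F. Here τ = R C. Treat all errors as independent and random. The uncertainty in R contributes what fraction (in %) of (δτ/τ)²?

67.0%

(δτ/τ)² = (1·δR/R)² + (1·δC/C)²
  R term: (1×0.0978)² = 0.00956
  C term: (1×0.0687)² = 0.00472
Total = 0.0143. Share from R = 0.00956/0.0143 = 0.670.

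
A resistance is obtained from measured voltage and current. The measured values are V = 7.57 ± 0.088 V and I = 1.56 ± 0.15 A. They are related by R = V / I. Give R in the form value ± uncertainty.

4.85 ± 0.470 Ω

Each factor contributes (exponent × relative error)² to (δR/R)²:
  (1·δV/V)² = (1×0.0116)² = 0.000135;  (-1·δI/I)² = (-1×0.0962)² = 0.00925
δR/R = √(0.00938) = 0.0969
R = 4.85 Ω, so δR = 0.0969 × 4.85 = 0.470 Ω.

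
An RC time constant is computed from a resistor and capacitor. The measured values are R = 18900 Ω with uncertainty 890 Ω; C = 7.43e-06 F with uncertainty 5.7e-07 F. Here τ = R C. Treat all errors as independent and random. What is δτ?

0.0126 s

τ is a product of powers, so relative uncertainties combine in quadrature:
  (1·δR/R)² = (1×0.0471)² = 0.00222;  (1·δC/C)² = (1×0.0767)² = 0.00589
δτ/τ = √(0.00810) = 0.0900
τ = 0.140 s, so δτ = 0.0900 × 0.140 = 0.0126 s.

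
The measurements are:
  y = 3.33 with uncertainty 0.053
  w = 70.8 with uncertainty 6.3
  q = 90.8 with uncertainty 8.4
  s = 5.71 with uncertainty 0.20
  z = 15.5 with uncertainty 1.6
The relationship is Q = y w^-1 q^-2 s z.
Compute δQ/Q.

Q is a product of powers, so relative uncertainties combine in quadrature:
  (1·δy/y)² = (1×0.0159)² = 0.000253;  (-1·δw/w)² = (-1×0.0890)² = 0.00792;  (-2·δq/q)² = (-2×0.0925)² = 0.0342;  (1·δs/s)² = (1×0.0350)² = 0.00123;  (1·δz/z)² = (1×0.103)² = 0.0107
δQ/Q = √(0.0543) = 0.233

0.233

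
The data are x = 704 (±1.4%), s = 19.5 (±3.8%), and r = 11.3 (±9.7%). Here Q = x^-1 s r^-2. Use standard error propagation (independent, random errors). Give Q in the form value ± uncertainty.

(2.17 ± 0.430) × 10^-4

Q is a product of powers, so relative uncertainties combine in quadrature:
  (-1·δx/x)² = (-1×0.0140)² = 0.000196;  (1·δs/s)² = (1×0.0380)² = 0.00144;  (-2·δr/r)² = (-2×0.0970)² = 0.0376
δQ/Q = √(0.0393) = 0.198
Q = 0.000217, so δQ = 0.198 × 0.000217 = 4.3e-05.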